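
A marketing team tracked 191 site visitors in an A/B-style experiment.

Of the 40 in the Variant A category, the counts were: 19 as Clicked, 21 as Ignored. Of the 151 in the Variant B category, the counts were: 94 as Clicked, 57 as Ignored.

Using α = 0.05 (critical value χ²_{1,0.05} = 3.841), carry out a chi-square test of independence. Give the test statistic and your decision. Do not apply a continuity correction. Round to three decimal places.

2.848; fail to reject H₀

Row totals: 40, 151. Column totals: 113, 78. Grand total N = 191.
Expected counts (row total × column total / N):
  Variant A, Clicked: 40×113/191 = 23.6649
  Variant A, Ignored: 40×78/191 = 16.3351
  Variant B, Clicked: 151×113/191 = 89.3351
  Variant B, Ignored: 151×78/191 = 61.6649
Contributions (O − E)²/E:
  (19 − 23.6649)²/23.6649 = 0.9196
  (21 − 16.3351)²/16.3351 = 1.3322
  (94 − 89.3351)²/89.3351 = 0.2436
  (57 − 61.6649)²/61.6649 = 0.3529
χ² = 0.9196 + 1.3322 + 0.2436 + 0.3529 = 2.848
df = (2−1)(2−1) = 1. Since 2.848 < 3.841, fail to reject the null hypothesis of independence at α = 0.05.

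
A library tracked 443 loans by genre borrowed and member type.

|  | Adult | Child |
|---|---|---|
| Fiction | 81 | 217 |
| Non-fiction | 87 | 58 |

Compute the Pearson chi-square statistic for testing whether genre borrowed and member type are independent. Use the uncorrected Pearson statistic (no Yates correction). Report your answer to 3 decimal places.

44.626

Row totals: 298, 145. Column totals: 168, 275. Grand total N = 443.
Expected counts (row total × column total / N):
  Fiction, Adult: 298×168/443 = 113.0113
  Fiction, Child: 298×275/443 = 184.9887
  Non-fiction, Adult: 145×168/443 = 54.9887
  Non-fiction, Child: 145×275/443 = 90.0113
Contributions (O − E)²/E:
  (81 − 113.0113)²/113.0113 = 9.0674
  (217 − 184.9887)²/184.9887 = 5.5394
  (87 − 54.9887)²/54.9887 = 18.6352
  (58 − 90.0113)²/90.0113 = 11.3844
χ² = 9.0674 + 5.5394 + 18.6352 + 11.3844 = 44.626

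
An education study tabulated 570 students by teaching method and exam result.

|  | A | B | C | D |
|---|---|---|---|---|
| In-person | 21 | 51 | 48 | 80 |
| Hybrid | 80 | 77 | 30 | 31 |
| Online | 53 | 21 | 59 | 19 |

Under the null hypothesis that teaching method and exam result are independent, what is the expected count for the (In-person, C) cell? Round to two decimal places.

Row total (In-person) = 200; column total (C) = 137; grand total N = 570.
Expected count = (row total × column total) / N = 200 × 137 / 570 = 48.07.

48.07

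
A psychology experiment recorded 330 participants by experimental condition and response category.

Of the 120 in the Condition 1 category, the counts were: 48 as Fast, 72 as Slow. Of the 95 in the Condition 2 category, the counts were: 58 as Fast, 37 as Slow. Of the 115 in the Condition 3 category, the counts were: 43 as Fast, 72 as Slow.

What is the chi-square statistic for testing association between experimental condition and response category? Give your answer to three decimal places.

Row totals: 120, 95, 115. Column totals: 149, 181. Grand total N = 330.
Expected counts (row total × column total / N):
  Condition 1, Fast: 120×149/330 = 54.1818
  Condition 1, Slow: 120×181/330 = 65.8182
  Condition 2, Fast: 95×149/330 = 42.8939
  Condition 2, Slow: 95×181/330 = 52.1061
  Condition 3, Fast: 115×149/330 = 51.9242
  Condition 3, Slow: 115×181/330 = 63.0758
Contributions (O − E)²/E:
  (48 − 54.1818)²/54.1818 = 0.7053
  (72 − 65.8182)²/65.8182 = 0.5806
  (58 − 42.8939)²/42.8939 = 5.3200
  (37 − 52.1061)²/52.1061 = 4.3794
  (43 − 51.9242)²/51.9242 = 1.5338
  (72 − 63.0758)²/63.0758 = 1.2626
χ² = 0.7053 + 0.5806 + 5.3200 + 4.3794 + 1.5338 + 1.2626 = 13.782

13.782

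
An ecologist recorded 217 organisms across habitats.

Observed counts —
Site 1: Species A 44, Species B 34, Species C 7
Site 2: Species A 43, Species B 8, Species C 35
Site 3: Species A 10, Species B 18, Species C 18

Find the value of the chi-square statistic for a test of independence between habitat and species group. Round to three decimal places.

43.342

Row totals: 85, 86, 46. Column totals: 97, 60, 60. Grand total N = 217.
Expected counts (row total × column total / N):
  Site 1, Species A: 85×97/217 = 37.99539
  Site 1, Species B: 85×60/217 = 23.50230
  Site 1, Species C: 85×60/217 = 23.50230
  Site 2, Species A: 86×97/217 = 38.44240
  Site 2, Species B: 86×60/217 = 23.77880
  Site 2, Species C: 86×60/217 = 23.77880
  Site 3, Species A: 46×97/217 = 20.56221
  Site 3, Species B: 46×60/217 = 12.71889
  Site 3, Species C: 46×60/217 = 12.71889
Contributions (O − E)²/E:
  (44 − 37.99539)²/37.99539 = 0.9489
  (34 − 23.50230)²/23.50230 = 4.6890
  (7 − 23.50230)²/23.50230 = 11.5872
  (43 − 38.44240)²/38.44240 = 0.5403
  (8 − 23.77880)²/23.77880 = 10.4703
  (35 − 23.77880)²/23.77880 = 5.2953
  (10 − 20.56221)²/20.56221 = 5.4255
  (18 − 12.71889)²/12.71889 = 2.1928
  (18 − 12.71889)²/12.71889 = 2.1928
χ² = 0.9489 + 4.6890 + 11.5872 + 0.5403 + 10.4703 + 5.2953 + 5.4255 + 2.1928 + 2.1928 = 43.342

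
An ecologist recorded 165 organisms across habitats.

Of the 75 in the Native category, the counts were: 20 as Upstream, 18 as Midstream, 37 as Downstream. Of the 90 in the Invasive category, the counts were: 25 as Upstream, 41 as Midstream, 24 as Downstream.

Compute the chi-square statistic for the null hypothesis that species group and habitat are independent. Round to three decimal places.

Row totals: 75, 90. Column totals: 45, 59, 61. Grand total N = 165.
Expected counts (row total × column total / N):
  Native, Upstream: 75×45/165 = 20.4545
  Native, Midstream: 75×59/165 = 26.8182
  Native, Downstream: 75×61/165 = 27.7273
  Invasive, Upstream: 90×45/165 = 24.5455
  Invasive, Midstream: 90×59/165 = 32.1818
  Invasive, Downstream: 90×61/165 = 33.2727
Contributions (O − E)²/E:
  (20 − 20.4545)²/20.4545 = 0.0101
  (18 − 26.8182)²/26.8182 = 2.8995
  (37 − 27.7273)²/27.7273 = 3.1010
  (25 − 24.5455)²/24.5455 = 0.0084
  (41 − 32.1818)²/32.1818 = 2.4163
  (24 − 33.2727)²/33.2727 = 2.5842
χ² = 0.0101 + 2.8995 + 3.1010 + 0.0084 + 2.4163 + 2.5842 = 11.020

11.020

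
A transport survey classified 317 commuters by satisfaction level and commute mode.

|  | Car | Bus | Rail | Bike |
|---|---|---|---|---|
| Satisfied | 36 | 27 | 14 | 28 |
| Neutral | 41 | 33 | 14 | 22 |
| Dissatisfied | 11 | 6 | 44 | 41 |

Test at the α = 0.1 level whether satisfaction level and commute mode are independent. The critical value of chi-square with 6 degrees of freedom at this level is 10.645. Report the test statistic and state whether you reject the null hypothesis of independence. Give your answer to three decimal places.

Row totals: 105, 110, 102. Column totals: 88, 66, 72, 91. Grand total N = 317.
Expected counts (row total × column total / N):
  Satisfied, Car: 105×88/317 = 29.1483
  Satisfied, Bus: 105×66/317 = 21.8612
  Satisfied, Rail: 105×72/317 = 23.8486
  Satisfied, Bike: 105×91/317 = 30.1420
  Neutral, Car: 110×88/317 = 30.5363
  Neutral, Bus: 110×66/317 = 22.9022
  Neutral, Rail: 110×72/317 = 24.9842
  Neutral, Bike: 110×91/317 = 31.5773
  Dissatisfied, Car: 102×88/317 = 28.3155
  Dissatisfied, Bus: 102×66/317 = 21.2366
  Dissatisfied, Rail: 102×72/317 = 23.1672
  Dissatisfied, Bike: 102×91/317 = 29.2808
Contributions (O − E)²/E:
  (36 − 29.1483)²/29.1483 = 1.6106
  (27 − 21.8612)²/21.8612 = 1.2080
  (14 − 23.8486)²/23.8486 = 4.0671
  (28 − 30.1420)²/30.1420 = 0.1522
  (41 − 30.5363)²/30.5363 = 3.5855
  (33 − 22.9022)²/22.9022 = 4.4522
  (14 − 24.9842)²/24.9842 = 4.8292
  (22 − 31.5773)²/31.5773 = 2.9048
  (11 − 28.3155)²/28.3155 = 10.5888
  (6 − 21.2366)²/21.2366 = 10.9318
  (44 − 23.1672)²/23.1672 = 18.7336
  (41 − 29.2808)²/29.2808 = 4.6904
χ² = 1.6106 + 1.2080 + 4.0671 + 0.1522 + 3.5855 + 4.4522 + 4.8292 + 2.9048 + 10.5888 + 10.9318 + 18.7336 + 4.6904 = 67.754
df = (3−1)(4−1) = 6. Since 67.754 > 10.645, reject the null hypothesis of independence at α = 0.1.

67.754; reject H₀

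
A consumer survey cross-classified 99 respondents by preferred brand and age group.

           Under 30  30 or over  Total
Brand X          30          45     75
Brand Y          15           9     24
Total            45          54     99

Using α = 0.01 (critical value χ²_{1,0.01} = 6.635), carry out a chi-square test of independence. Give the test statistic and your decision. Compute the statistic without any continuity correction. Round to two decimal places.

3.71; fail to reject H₀

Grand total N = 99.
Expected counts (row total × column total / N):
  Brand X, Under 30: 75×45/99 = 34.091
  Brand X, 30 or over: 75×54/99 = 40.909
  Brand Y, Under 30: 24×45/99 = 10.909
  Brand Y, 30 or over: 24×54/99 = 13.091
Contributions (O − E)²/E:
  (30 − 34.091)²/34.091 = 0.4909
  (45 − 40.909)²/40.909 = 0.4091
  (15 − 10.909)²/10.909 = 1.5342
  (9 − 13.091)²/13.091 = 1.2785
χ² = 0.4909 + 0.4091 + 1.5342 + 1.2785 = 3.71
df = (2−1)(2−1) = 1. Since 3.71 < 6.635, fail to reject the null hypothesis of independence at α = 0.01.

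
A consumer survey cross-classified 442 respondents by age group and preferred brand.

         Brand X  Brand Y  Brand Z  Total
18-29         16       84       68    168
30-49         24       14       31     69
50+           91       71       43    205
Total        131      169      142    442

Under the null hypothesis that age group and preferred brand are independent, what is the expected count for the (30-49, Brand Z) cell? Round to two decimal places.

22.17

Row total (30-49) = 69; column total (Brand Z) = 142; grand total N = 442.
Expected count = (row total × column total) / N = 69 × 142 / 442 = 22.17.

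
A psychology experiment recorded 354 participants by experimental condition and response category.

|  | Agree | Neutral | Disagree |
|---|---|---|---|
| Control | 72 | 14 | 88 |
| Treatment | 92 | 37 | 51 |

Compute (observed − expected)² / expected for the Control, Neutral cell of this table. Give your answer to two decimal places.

Row total (Control) = 174; column total (Neutral) = 51; N = 354.
Expected count E = 174 × 51 / 354 = 25.068.
Contribution = (O − E)²/E = (14 − 25.068)² / 25.068 = 4.89.

4.89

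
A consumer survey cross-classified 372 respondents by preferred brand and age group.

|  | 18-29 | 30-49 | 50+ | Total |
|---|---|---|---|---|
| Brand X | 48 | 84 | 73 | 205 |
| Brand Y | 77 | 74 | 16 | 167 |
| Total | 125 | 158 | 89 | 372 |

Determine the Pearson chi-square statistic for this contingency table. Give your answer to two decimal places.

40.41

Grand total N = 372.
Expected counts (row total × column total / N):
  Brand X, 18-29: 205×125/372 = 68.884
  Brand X, 30-49: 205×158/372 = 87.070
  Brand X, 50+: 205×89/372 = 49.046
  Brand Y, 18-29: 167×125/372 = 56.116
  Brand Y, 30-49: 167×158/372 = 70.930
  Brand Y, 50+: 167×89/372 = 39.954
Contributions (O − E)²/E:
  (48 − 68.884)²/68.884 = 6.3315
  (84 − 87.070)²/87.070 = 0.1082
  (73 − 49.046)²/49.046 = 11.6991
  (77 − 56.116)²/56.116 = 7.7721
  (74 − 70.930)²/70.930 = 0.1329
  (16 − 39.954)²/39.954 = 14.3614
χ² = 6.3315 + 0.1082 + 11.6991 + 7.7721 + 0.1329 + 14.3614 = 40.41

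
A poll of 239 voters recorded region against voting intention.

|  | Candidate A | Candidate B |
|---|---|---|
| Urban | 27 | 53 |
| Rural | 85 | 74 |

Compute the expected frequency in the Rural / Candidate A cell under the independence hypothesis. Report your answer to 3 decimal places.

74.510

Row total (Rural) = 159; column total (Candidate A) = 112; grand total N = 239.
Expected count = (row total × column total) / N = 159 × 112 / 239 = 74.510.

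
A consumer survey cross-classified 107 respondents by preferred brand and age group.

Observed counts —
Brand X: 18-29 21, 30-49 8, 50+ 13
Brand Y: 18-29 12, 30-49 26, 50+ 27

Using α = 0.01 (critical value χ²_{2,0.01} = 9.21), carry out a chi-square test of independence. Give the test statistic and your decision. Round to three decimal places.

Row totals: 42, 65. Column totals: 33, 34, 40. Grand total N = 107.
Expected counts (row total × column total / N):
  Brand X, 18-29: 42×33/107 = 12.9533
  Brand X, 30-49: 42×34/107 = 13.3458
  Brand X, 50+: 42×40/107 = 15.7009
  Brand Y, 18-29: 65×33/107 = 20.0467
  Brand Y, 30-49: 65×34/107 = 20.6542
  Brand Y, 50+: 65×40/107 = 24.2991
Contributions (O − E)²/E:
  (21 − 12.9533)²/12.9533 = 4.9987
  (8 − 13.3458)²/13.3458 = 2.1413
  (13 − 15.7009)²/15.7009 = 0.4646
  (12 − 20.0467)²/20.0467 = 3.2299
  (26 − 20.6542)²/20.6542 = 1.3836
  (27 − 24.2991)²/24.2991 = 0.3002
χ² = 4.9987 + 2.1413 + 0.4646 + 3.2299 + 1.3836 + 0.3002 = 12.518
df = (2−1)(3−1) = 2. Since 12.518 > 9.21, reject the null hypothesis of independence at α = 0.01.

12.518; reject H₀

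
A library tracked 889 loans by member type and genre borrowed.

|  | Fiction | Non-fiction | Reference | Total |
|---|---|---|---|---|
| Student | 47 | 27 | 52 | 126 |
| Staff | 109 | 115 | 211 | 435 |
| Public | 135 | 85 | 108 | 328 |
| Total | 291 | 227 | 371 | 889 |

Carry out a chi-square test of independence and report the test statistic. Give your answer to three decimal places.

27.618

Grand total N = 889.
Expected counts (row total × column total / N):
  Student, Fiction: 126×291/889 = 41.2441
  Student, Non-fiction: 126×227/889 = 32.1732
  Student, Reference: 126×371/889 = 52.5827
  Staff, Fiction: 435×291/889 = 142.3903
  Staff, Non-fiction: 435×227/889 = 111.0742
  Staff, Reference: 435×371/889 = 181.5354
  Public, Fiction: 328×291/889 = 107.3656
  Public, Non-fiction: 328×227/889 = 83.7525
  Public, Reference: 328×371/889 = 136.8819
Contributions (O − E)²/E:
  (47 − 41.2441)²/41.2441 = 0.8033
  (27 − 32.1732)²/32.1732 = 0.8318
  (52 − 52.5827)²/52.5827 = 0.0065
  (109 − 142.3903)²/142.3903 = 7.8300
  (115 − 111.0742)²/111.0742 = 0.1388
  (211 − 181.5354)²/181.5354 = 4.7823
  (135 − 107.3656)²/107.3656 = 7.1127
  (85 − 83.7525)²/83.7525 = 0.0186
  (108 − 136.8819)²/136.8819 = 6.0940
χ² = 0.8033 + 0.8318 + 0.0065 + 7.8300 + 0.1388 + 4.7823 + 7.1127 + 0.0186 + 6.0940 = 27.618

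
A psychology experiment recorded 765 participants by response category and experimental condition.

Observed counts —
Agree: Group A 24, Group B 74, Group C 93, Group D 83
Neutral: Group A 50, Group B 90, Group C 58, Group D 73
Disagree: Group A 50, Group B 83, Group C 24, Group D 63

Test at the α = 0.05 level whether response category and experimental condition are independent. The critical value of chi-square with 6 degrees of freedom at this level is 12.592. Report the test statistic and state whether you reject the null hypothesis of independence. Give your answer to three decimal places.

49.674; reject H₀

Row totals: 274, 271, 220. Column totals: 124, 247, 175, 219. Grand total N = 765.
Expected counts (row total × column total / N):
  Agree, Group A: 274×124/765 = 44.4131
  Agree, Group B: 274×247/765 = 88.4680
  Agree, Group C: 274×175/765 = 62.6797
  Agree, Group D: 274×219/765 = 78.4392
  Neutral, Group A: 271×124/765 = 43.9268
  Neutral, Group B: 271×247/765 = 87.4993
  Neutral, Group C: 271×175/765 = 61.9935
  Neutral, Group D: 271×219/765 = 77.5804
  Disagree, Group A: 220×124/765 = 35.6601
  Disagree, Group B: 220×247/765 = 71.0327
  Disagree, Group C: 220×175/765 = 50.3268
  Disagree, Group D: 220×219/765 = 62.9804
Contributions (O − E)²/E:
  (24 − 44.4131)²/44.4131 = 9.3822
  (74 − 88.4680)²/88.4680 = 2.3661
  (93 − 62.6797)²/62.6797 = 14.6670
  (83 − 78.4392)²/78.4392 = 0.2652
  (50 − 43.9268)²/43.9268 = 0.8397
  (90 − 87.4993)²/87.4993 = 0.0715
  (58 − 61.9935)²/61.9935 = 0.2573
  (73 − 77.5804)²/77.5804 = 0.2704
  (50 − 35.6601)²/35.6601 = 5.7665
  (83 − 71.0327)²/71.0327 = 2.0162
  (24 − 50.3268)²/50.3268 = 13.7720
  (63 − 62.9804)²/62.9804 = 0.0000
χ² = 9.3822 + 2.3661 + 14.6670 + 0.2652 + 0.8397 + 0.0715 + 0.2573 + 0.2704 + 5.7665 + 2.0162 + 13.7720 + 0.0000 = 49.674
df = (3−1)(4−1) = 6. Since 49.674 > 12.592, reject the null hypothesis of independence at α = 0.05.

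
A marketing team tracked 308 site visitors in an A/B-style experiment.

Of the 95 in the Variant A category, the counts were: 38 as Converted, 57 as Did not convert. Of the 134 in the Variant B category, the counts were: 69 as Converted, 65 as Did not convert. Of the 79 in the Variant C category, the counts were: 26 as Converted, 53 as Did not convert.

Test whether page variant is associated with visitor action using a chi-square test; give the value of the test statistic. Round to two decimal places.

7.56

Row totals: 95, 134, 79. Column totals: 133, 175. Grand total N = 308.
Expected counts (row total × column total / N):
  Variant A, Converted: 95×133/308 = 41.023
  Variant A, Did not convert: 95×175/308 = 53.977
  Variant B, Converted: 134×133/308 = 57.864
  Variant B, Did not convert: 134×175/308 = 76.136
  Variant C, Converted: 79×133/308 = 34.114
  Variant C, Did not convert: 79×175/308 = 44.886
Contributions (O − E)²/E:
  (38 − 41.023)²/41.023 = 0.2228
  (57 − 53.977)²/53.977 = 0.1693
  (69 − 57.864)²/57.864 = 2.1431
  (65 − 76.136)²/76.136 = 1.6288
  (26 − 34.114)²/34.114 = 1.9299
  (53 − 44.886)²/44.886 = 1.4668
χ² = 0.2228 + 0.1693 + 2.1431 + 1.6288 + 1.9299 + 1.4668 = 7.56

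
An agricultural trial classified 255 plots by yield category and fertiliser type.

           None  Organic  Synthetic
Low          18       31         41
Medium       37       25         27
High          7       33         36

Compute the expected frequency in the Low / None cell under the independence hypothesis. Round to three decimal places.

21.882

Row total (Low) = 90; column total (None) = 62; grand total N = 255.
Expected count = (row total × column total) / N = 90 × 62 / 255 = 21.882.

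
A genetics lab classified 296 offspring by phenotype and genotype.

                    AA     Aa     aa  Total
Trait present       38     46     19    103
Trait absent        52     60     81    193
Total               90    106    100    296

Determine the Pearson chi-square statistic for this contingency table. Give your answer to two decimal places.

Grand total N = 296.
Expected counts (row total × column total / N):
  Trait present, AA: 103×90/296 = 31.318
  Trait present, Aa: 103×106/296 = 36.885
  Trait present, aa: 103×100/296 = 34.797
  Trait absent, AA: 193×90/296 = 58.682
  Trait absent, Aa: 193×106/296 = 69.115
  Trait absent, aa: 193×100/296 = 65.203
Contributions (O − E)²/E:
  (38 − 31.318)²/31.318 = 1.4257
  (46 − 36.885)²/36.885 = 2.2525
  (19 − 34.797)²/34.797 = 7.1715
  (52 − 58.682)²/58.682 = 0.7609
  (60 − 69.115)²/69.115 = 1.2021
  (81 − 65.203)²/65.203 = 3.8272
χ² = 1.4257 + 2.2525 + 7.1715 + 0.7609 + 1.2021 + 3.8272 = 16.64

16.64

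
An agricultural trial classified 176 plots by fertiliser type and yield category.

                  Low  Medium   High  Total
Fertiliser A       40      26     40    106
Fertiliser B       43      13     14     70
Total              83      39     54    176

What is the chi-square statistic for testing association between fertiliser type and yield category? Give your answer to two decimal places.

10.02

Grand total N = 176.
Expected counts (row total × column total / N):
  Fertiliser A, Low: 106×83/176 = 49.989
  Fertiliser A, Medium: 106×39/176 = 23.489
  Fertiliser A, High: 106×54/176 = 32.523
  Fertiliser B, Low: 70×83/176 = 33.011
  Fertiliser B, Medium: 70×39/176 = 15.511
  Fertiliser B, High: 70×54/176 = 21.477
Contributions (O − E)²/E:
  (40 − 49.989)²/49.989 = 1.9960
  (26 − 23.489)²/23.489 = 0.2684
  (40 − 32.523)²/32.523 = 1.7190
  (43 − 33.011)²/33.011 = 3.0226
  (13 − 15.511)²/15.511 = 0.4065
  (14 − 21.477)²/21.477 = 2.6030
χ² = 1.9960 + 0.2684 + 1.7190 + 3.0226 + 0.4065 + 2.6030 = 10.02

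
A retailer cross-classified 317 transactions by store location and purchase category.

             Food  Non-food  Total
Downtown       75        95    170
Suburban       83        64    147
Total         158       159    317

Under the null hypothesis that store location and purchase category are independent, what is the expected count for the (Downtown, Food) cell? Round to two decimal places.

84.73

Row total (Downtown) = 170; column total (Food) = 158; grand total N = 317.
Expected count = (row total × column total) / N = 170 × 158 / 317 = 84.73.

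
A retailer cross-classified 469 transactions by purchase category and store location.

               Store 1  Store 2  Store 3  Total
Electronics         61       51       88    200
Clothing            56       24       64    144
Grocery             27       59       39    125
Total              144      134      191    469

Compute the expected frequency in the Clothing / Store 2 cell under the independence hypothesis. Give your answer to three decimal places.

41.143

Row total (Clothing) = 144; column total (Store 2) = 134; grand total N = 469.
Expected count = (row total × column total) / N = 144 × 134 / 469 = 41.143.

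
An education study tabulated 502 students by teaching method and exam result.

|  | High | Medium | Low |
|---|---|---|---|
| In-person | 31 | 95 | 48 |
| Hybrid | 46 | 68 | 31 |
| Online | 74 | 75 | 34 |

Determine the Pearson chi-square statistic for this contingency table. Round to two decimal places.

Row totals: 174, 145, 183. Column totals: 151, 238, 113. Grand total N = 502.
Expected counts (row total × column total / N):
  In-person, High: 174×151/502 = 52.339
  In-person, Medium: 174×238/502 = 82.494
  In-person, Low: 174×113/502 = 39.167
  Hybrid, High: 145×151/502 = 43.616
  Hybrid, Medium: 145×238/502 = 68.745
  Hybrid, Low: 145×113/502 = 32.639
  Online, High: 183×151/502 = 55.046
  Online, Medium: 183×238/502 = 86.761
  Online, Low: 183×113/502 = 41.193
Contributions (O − E)²/E:
  (31 − 52.339)²/52.339 = 8.7001
  (95 − 82.494)²/82.494 = 1.8959
  (48 − 39.167)²/39.167 = 1.9920
  (46 − 43.616)²/43.616 = 0.1303
  (68 − 68.745)²/68.745 = 0.0081
  (31 − 32.639)²/32.639 = 0.0823
  (74 − 55.046)²/55.046 = 6.5264
  (75 − 86.761)²/86.761 = 1.5943
  (34 − 41.193)²/41.193 = 1.2560
χ² = 8.7001 + 1.8959 + 1.9920 + 0.1303 + 0.0081 + 0.0823 + 6.5264 + 1.5943 + 1.2560 = 22.19

22.19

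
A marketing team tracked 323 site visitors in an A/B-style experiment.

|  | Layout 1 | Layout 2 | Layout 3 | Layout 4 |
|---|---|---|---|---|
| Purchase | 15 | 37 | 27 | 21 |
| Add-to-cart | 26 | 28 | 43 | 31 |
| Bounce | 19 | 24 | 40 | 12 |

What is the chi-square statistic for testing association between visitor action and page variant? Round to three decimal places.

12.992

Row totals: 100, 128, 95. Column totals: 60, 89, 110, 64. Grand total N = 323.
Expected counts (row total × column total / N):
  Purchase, Layout 1: 100×60/323 = 18.57585
  Purchase, Layout 2: 100×89/323 = 27.55418
  Purchase, Layout 3: 100×110/323 = 34.05573
  Purchase, Layout 4: 100×64/323 = 19.81424
  Add-to-cart, Layout 1: 128×60/323 = 23.77709
  Add-to-cart, Layout 2: 128×89/323 = 35.26935
  Add-to-cart, Layout 3: 128×110/323 = 43.59133
  Add-to-cart, Layout 4: 128×64/323 = 25.36223
  Bounce, Layout 1: 95×60/323 = 17.64706
  Bounce, Layout 2: 95×89/323 = 26.17647
  Bounce, Layout 3: 95×110/323 = 32.35294
  Bounce, Layout 4: 95×64/323 = 18.82353
Contributions (O − E)²/E:
  (15 − 18.57585)²/18.57585 = 0.6884
  (37 − 27.55418)²/27.55418 = 3.2381
  (27 − 34.05573)²/34.05573 = 1.4618
  (21 − 19.81424)²/19.81424 = 0.0710
  (26 − 23.77709)²/23.77709 = 0.2078
  (28 − 35.26935)²/35.26935 = 1.4983
  (43 − 43.59133)²/43.59133 = 0.0080
  (31 − 25.36223)²/25.36223 = 1.2532
  (19 − 17.64706)²/17.64706 = 0.1037
  (24 − 26.17647)²/26.17647 = 0.1810
  (40 − 32.35294)²/32.35294 = 1.8075
  (12 − 18.82353)²/18.82353 = 2.4735
χ² = 0.6884 + 3.2381 + 1.4618 + 0.0710 + 0.2078 + 1.4983 + 0.0080 + 1.2532 + 0.1037 + 0.1810 + 1.8075 + 2.4735 = 12.992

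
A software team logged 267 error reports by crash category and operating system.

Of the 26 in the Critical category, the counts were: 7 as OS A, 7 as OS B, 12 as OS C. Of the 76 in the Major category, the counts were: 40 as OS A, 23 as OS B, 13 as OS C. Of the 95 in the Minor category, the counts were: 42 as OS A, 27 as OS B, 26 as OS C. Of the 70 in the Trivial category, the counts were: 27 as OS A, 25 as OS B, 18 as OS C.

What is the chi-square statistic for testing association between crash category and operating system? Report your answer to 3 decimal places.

Row totals: 26, 76, 95, 70. Column totals: 116, 82, 69. Grand total N = 267.
Expected counts (row total × column total / N):
  Critical, OS A: 26×116/267 = 11.2959
  Critical, OS B: 26×82/267 = 7.9850
  Critical, OS C: 26×69/267 = 6.7191
  Major, OS A: 76×116/267 = 33.0187
  Major, OS B: 76×82/267 = 23.3408
  Major, OS C: 76×69/267 = 19.6404
  Minor, OS A: 95×116/267 = 41.2734
  Minor, OS B: 95×82/267 = 29.1760
  Minor, OS C: 95×69/267 = 24.5506
  Trivial, OS A: 70×116/267 = 30.4120
  Trivial, OS B: 70×82/267 = 21.4981
  Trivial, OS C: 70×69/267 = 18.0899
Contributions (O − E)²/E:
  (7 − 11.2959)²/11.2959 = 1.6338
  (7 − 7.9850)²/7.9850 = 0.1215
  (12 − 6.7191)²/6.7191 = 4.1505
  (40 − 33.0187)²/33.0187 = 1.4761
  (23 − 23.3408)²/23.3408 = 0.0050
  (13 − 19.6404)²/19.6404 = 2.2451
  (42 − 41.2734)²/41.2734 = 0.0128
  (27 − 29.1760)²/29.1760 = 0.1623
  (26 − 24.5506)²/24.5506 = 0.0856
  (27 − 30.4120)²/30.4120 = 0.3828
  (25 − 21.4981)²/21.4981 = 0.5704
  (18 − 18.0899)²/18.0899 = 0.0004
χ² = 1.6338 + 0.1215 + 4.1505 + 1.4761 + 0.0050 + 2.2451 + 0.0128 + 0.1623 + 0.0856 + 0.3828 + 0.5704 + 0.0004 = 10.846

10.846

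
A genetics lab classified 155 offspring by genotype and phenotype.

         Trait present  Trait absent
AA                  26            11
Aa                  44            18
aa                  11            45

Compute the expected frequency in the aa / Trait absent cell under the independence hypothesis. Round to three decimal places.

26.735

Row total (aa) = 56; column total (Trait absent) = 74; grand total N = 155.
Expected count = (row total × column total) / N = 56 × 74 / 155 = 26.735.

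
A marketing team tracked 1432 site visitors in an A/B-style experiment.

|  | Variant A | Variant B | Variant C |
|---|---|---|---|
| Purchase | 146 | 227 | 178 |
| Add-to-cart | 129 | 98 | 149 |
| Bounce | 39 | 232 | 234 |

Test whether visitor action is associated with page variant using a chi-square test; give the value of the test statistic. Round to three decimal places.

Row totals: 551, 376, 505. Column totals: 314, 557, 561. Grand total N = 1432.
Expected counts (row total × column total / N):
  Purchase, Variant A: 551×314/1432 = 120.8198
  Purchase, Variant B: 551×557/1432 = 214.3205
  Purchase, Variant C: 551×561/1432 = 215.8596
  Add-to-cart, Variant A: 376×314/1432 = 82.4469
  Add-to-cart, Variant B: 376×557/1432 = 146.2514
  Add-to-cart, Variant C: 376×561/1432 = 147.3017
  Bounce, Variant A: 505×314/1432 = 110.7332
  Bounce, Variant B: 505×557/1432 = 196.4281
  Bounce, Variant C: 505×561/1432 = 197.8387
Contributions (O − E)²/E:
  (146 − 120.8198)²/120.8198 = 5.2478
  (227 − 214.3205)²/214.3205 = 0.7501
  (178 − 215.8596)²/215.8596 = 6.6402
  (129 − 82.4469)²/82.4469 = 26.2859
  (98 − 146.2514)²/146.2514 = 15.9191
  (149 − 147.3017)²/147.3017 = 0.0196
  (39 − 110.7332)²/110.7332 = 46.4689
  (232 − 196.4281)²/196.4281 = 6.4418
  (234 − 197.8387)²/197.8387 = 6.6096
χ² = 5.2478 + 0.7501 + 6.6402 + 26.2859 + 15.9191 + 0.0196 + 46.4689 + 6.4418 + 6.6096 = 114.383

114.383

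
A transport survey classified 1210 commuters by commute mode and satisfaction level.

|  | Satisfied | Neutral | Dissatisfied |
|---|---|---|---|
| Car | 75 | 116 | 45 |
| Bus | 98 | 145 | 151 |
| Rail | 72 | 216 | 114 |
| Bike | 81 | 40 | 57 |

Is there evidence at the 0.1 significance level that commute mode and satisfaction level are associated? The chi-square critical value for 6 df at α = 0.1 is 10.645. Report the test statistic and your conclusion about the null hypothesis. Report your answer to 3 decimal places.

90.472; reject H₀

Row totals: 236, 394, 402, 178. Column totals: 326, 517, 367. Grand total N = 1210.
Expected counts (row total × column total / N):
  Car, Satisfied: 236×326/1210 = 63.5835
  Car, Neutral: 236×517/1210 = 100.8364
  Car, Dissatisfied: 236×367/1210 = 71.5802
  Bus, Satisfied: 394×326/1210 = 106.1521
  Bus, Neutral: 394×517/1210 = 168.3455
  Bus, Dissatisfied: 394×367/1210 = 119.5025
  Rail, Satisfied: 402×326/1210 = 108.3074
  Rail, Neutral: 402×517/1210 = 171.7636
  Rail, Dissatisfied: 402×367/1210 = 121.9289
  Bike, Satisfied: 178×326/1210 = 47.9570
  Bike, Neutral: 178×517/1210 = 76.0545
  Bike, Dissatisfied: 178×367/1210 = 53.9884
Contributions (O − E)²/E:
  (75 − 63.5835)²/63.5835 = 2.0498
  (116 − 100.8364)²/100.8364 = 2.2803
  (45 − 71.5802)²/71.5802 = 9.8701
  (98 − 106.1521)²/106.1521 = 0.6261
  (145 − 168.3455)²/168.3455 = 3.2375
  (151 − 119.5025)²/119.5025 = 8.3019
  (72 − 108.3074)²/108.3074 = 12.1712
  (216 − 171.7636)²/171.7636 = 11.3927
  (114 − 121.9289)²/121.9289 = 0.5156
  (81 − 47.9570)²/47.9570 = 22.7671
  (40 − 76.0545)²/76.0545 = 17.0920
  (57 − 53.9884)²/53.9884 = 0.1680
χ² = 2.0498 + 2.2803 + 9.8701 + 0.6261 + 3.2375 + 8.3019 + 12.1712 + 11.3927 + 0.5156 + 22.7671 + 17.0920 + 0.1680 = 90.472
df = (4−1)(3−1) = 6. Since 90.472 > 10.645, reject the null hypothesis of independence at α = 0.1.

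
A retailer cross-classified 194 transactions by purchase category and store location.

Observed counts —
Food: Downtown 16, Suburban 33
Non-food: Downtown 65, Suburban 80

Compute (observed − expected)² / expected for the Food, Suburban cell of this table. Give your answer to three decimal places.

0.697

Row total (Food) = 49; column total (Suburban) = 113; N = 194.
Expected count E = 49 × 113 / 194 = 28.5412.
Contribution = (O − E)²/E = (33 − 28.5412)² / 28.5412 = 0.697.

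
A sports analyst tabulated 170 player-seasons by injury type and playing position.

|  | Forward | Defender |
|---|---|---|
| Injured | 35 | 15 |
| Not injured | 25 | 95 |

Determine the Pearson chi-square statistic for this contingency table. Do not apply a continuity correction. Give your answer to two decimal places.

Row totals: 50, 120. Column totals: 60, 110. Grand total N = 170.
Expected counts (row total × column total / N):
  Injured, Forward: 50×60/170 = 17.647
  Injured, Defender: 50×110/170 = 32.353
  Not injured, Forward: 120×60/170 = 42.353
  Not injured, Defender: 120×110/170 = 77.647
Contributions (O − E)²/E:
  (35 − 17.647)²/17.647 = 17.0639
  (15 − 32.353)²/32.353 = 9.3075
  (25 − 42.353)²/42.353 = 7.1099
  (95 − 77.647)²/77.647 = 3.8781
χ² = 17.0639 + 9.3075 + 7.1099 + 3.8781 = 37.36

37.36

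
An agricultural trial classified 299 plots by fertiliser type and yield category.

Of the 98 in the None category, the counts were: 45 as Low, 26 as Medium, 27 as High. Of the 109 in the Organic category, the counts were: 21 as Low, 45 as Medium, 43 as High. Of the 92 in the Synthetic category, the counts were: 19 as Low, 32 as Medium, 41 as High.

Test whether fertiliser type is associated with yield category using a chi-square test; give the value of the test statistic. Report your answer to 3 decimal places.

Row totals: 98, 109, 92. Column totals: 85, 103, 111. Grand total N = 299.
Expected counts (row total × column total / N):
  None, Low: 98×85/299 = 27.85953
  None, Medium: 98×103/299 = 33.75920
  None, High: 98×111/299 = 36.38127
  Organic, Low: 109×85/299 = 30.98662
  Organic, Medium: 109×103/299 = 37.54849
  Organic, High: 109×111/299 = 40.46488
  Synthetic, Low: 92×85/299 = 26.15385
  Synthetic, Medium: 92×103/299 = 31.69231
  Synthetic, High: 92×111/299 = 34.15385
Contributions (O − E)²/E:
  (45 − 27.85953)²/27.85953 = 10.5456
  (26 − 33.75920)²/33.75920 = 1.7834
  (27 − 36.38127)²/36.38127 = 2.4191
  (21 − 30.98662)²/30.98662 = 3.2186
  (45 − 37.54849)²/37.54849 = 1.4788
  (43 − 40.46488)²/40.46488 = 0.1588
  (19 − 26.15385)²/26.15385 = 1.9568
  (32 − 31.69231)²/31.69231 = 0.0030
  (41 − 34.15385)²/34.15385 = 1.3723
χ² = 10.5456 + 1.7834 + 2.4191 + 3.2186 + 1.4788 + 0.1588 + 1.9568 + 0.0030 + 1.3723 = 22.936

22.936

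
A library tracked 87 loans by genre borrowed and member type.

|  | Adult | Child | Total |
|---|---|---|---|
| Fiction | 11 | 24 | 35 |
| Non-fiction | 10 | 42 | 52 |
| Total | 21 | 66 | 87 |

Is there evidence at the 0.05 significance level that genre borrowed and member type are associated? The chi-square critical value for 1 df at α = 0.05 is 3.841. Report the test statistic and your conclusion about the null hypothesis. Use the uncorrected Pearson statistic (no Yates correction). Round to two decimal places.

1.70; fail to reject H₀

Grand total N = 87.
Expected counts (row total × column total / N):
  Fiction, Adult: 35×21/87 = 8.448
  Fiction, Child: 35×66/87 = 26.552
  Non-fiction, Adult: 52×21/87 = 12.552
  Non-fiction, Child: 52×66/87 = 39.448
Contributions (O − E)²/E:
  (11 − 8.448)²/8.448 = 0.7709
  (24 − 26.552)²/26.552 = 0.2453
  (10 − 12.552)²/12.552 = 0.5189
  (42 − 39.448)²/39.448 = 0.1651
χ² = 0.7709 + 0.2453 + 0.5189 + 0.1651 = 1.70
df = (2−1)(2−1) = 1. Since 1.70 < 3.841, fail to reject the null hypothesis of independence at α = 0.05.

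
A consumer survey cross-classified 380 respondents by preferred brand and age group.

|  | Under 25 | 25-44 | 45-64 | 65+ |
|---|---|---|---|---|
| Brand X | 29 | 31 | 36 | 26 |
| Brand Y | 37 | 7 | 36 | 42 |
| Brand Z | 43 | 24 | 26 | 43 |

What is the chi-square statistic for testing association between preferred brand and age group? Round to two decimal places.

Row totals: 122, 122, 136. Column totals: 109, 62, 98, 111. Grand total N = 380.
Expected counts (row total × column total / N):
  Brand X, Under 25: 122×109/380 = 34.995
  Brand X, 25-44: 122×62/380 = 19.905
  Brand X, 45-64: 122×98/380 = 31.463
  Brand X, 65+: 122×111/380 = 35.637
  Brand Y, Under 25: 122×109/380 = 34.995
  Brand Y, 25-44: 122×62/380 = 19.905
  Brand Y, 45-64: 122×98/380 = 31.463
  Brand Y, 65+: 122×111/380 = 35.637
  Brand Z, Under 25: 136×109/380 = 39.011
  Brand Z, 25-44: 136×62/380 = 22.189
  Brand Z, 45-64: 136×98/380 = 35.074
  Brand Z, 65+: 136×111/380 = 39.726
Contributions (O − E)²/E:
  (29 − 34.995)²/34.995 = 1.0270
  (31 − 19.905)²/19.905 = 6.1843
  (36 − 31.463)²/31.463 = 0.6542
  (26 − 35.637)²/35.637 = 2.6060
  (37 − 34.995)²/34.995 = 0.1149
  (7 − 19.905)²/19.905 = 8.3667
  (36 − 31.463)²/31.463 = 0.6542
  (42 − 35.637)²/35.637 = 1.1361
  (43 − 39.011)²/39.011 = 0.4079
  (24 − 22.189)²/22.189 = 0.1478
  (26 − 35.074)²/35.074 = 2.3475
  (43 − 39.726)²/39.726 = 0.2698
χ² = 1.0270 + 6.1843 + 0.6542 + 2.6060 + 0.1149 + 8.3667 + 0.6542 + 1.1361 + 0.4079 + 0.1478 + 2.3475 + 0.2698 = 23.92

23.92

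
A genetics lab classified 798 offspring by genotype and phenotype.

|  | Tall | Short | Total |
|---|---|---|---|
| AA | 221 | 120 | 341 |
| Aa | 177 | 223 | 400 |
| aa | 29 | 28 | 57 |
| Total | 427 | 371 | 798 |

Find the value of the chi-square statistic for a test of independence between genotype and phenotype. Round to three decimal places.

Grand total N = 798.
Expected counts (row total × column total / N):
  AA, Tall: 341×427/798 = 182.4649
  AA, Short: 341×371/798 = 158.5351
  Aa, Tall: 400×427/798 = 214.0351
  Aa, Short: 400×371/798 = 185.9649
  aa, Tall: 57×427/798 = 30.5000
  aa, Short: 57×371/798 = 26.5000
Contributions (O − E)²/E:
  (221 − 182.4649)²/182.4649 = 8.1383
  (120 − 158.5351)²/158.5351 = 9.3667
  (177 − 214.0351)²/214.0351 = 6.4083
  (223 − 185.9649)²/185.9649 = 7.3756
  (29 − 30.5000)²/30.5000 = 0.0738
  (28 − 26.5000)²/26.5000 = 0.0849
χ² = 8.1383 + 9.3667 + 6.4083 + 7.3756 + 0.0738 + 0.0849 = 31.448

31.448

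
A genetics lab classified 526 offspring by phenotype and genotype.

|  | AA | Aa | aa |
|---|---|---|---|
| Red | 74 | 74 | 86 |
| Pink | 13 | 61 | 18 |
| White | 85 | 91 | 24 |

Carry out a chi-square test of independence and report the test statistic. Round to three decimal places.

Row totals: 234, 92, 200. Column totals: 172, 226, 128. Grand total N = 526.
Expected counts (row total × column total / N):
  Red, AA: 234×172/526 = 76.5171
  Red, Aa: 234×226/526 = 100.5399
  Red, aa: 234×128/526 = 56.9430
  Pink, AA: 92×172/526 = 30.0837
  Pink, Aa: 92×226/526 = 39.5285
  Pink, aa: 92×128/526 = 22.3878
  White, AA: 200×172/526 = 65.3992
  White, Aa: 200×226/526 = 85.9316
  White, aa: 200×128/526 = 48.6692
Contributions (O − E)²/E:
  (74 − 76.5171)²/76.5171 = 0.0828
  (74 − 100.5399)²/100.5399 = 7.0058
  (86 − 56.9430)²/56.9430 = 14.8273
  (13 − 30.0837)²/30.0837 = 9.7014
  (61 − 39.5285)²/39.5285 = 11.6631
  (18 − 22.3878)²/22.3878 = 0.8600
  (85 − 65.3992)²/65.3992 = 5.8746
  (91 − 85.9316)²/85.9316 = 0.2989
  (24 − 48.6692)²/48.6692 = 12.5042
χ² = 0.0828 + 7.0058 + 14.8273 + 9.7014 + 11.6631 + 0.8600 + 5.8746 + 0.2989 + 12.5042 = 62.818

62.818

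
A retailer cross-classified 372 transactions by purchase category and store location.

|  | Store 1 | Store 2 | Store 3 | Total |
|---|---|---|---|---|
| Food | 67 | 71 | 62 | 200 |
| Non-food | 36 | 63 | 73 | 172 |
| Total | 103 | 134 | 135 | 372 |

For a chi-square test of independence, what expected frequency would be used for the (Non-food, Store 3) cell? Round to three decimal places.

62.419

Row total (Non-food) = 172; column total (Store 3) = 135; grand total N = 372.
Expected count = (row total × column total) / N = 172 × 135 / 372 = 62.419.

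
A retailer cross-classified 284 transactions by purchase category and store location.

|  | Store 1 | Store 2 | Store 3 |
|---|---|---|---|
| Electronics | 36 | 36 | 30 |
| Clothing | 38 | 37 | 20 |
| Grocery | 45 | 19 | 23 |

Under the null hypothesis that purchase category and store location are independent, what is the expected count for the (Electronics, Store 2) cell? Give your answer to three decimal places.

Row total (Electronics) = 102; column total (Store 2) = 92; grand total N = 284.
Expected count = (row total × column total) / N = 102 × 92 / 284 = 33.042.

33.042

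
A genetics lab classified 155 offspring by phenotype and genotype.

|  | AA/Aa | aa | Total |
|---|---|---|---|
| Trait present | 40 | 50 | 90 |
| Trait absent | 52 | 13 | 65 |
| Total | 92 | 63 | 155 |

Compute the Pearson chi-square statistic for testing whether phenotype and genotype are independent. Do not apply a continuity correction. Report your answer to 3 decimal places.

19.778

Grand total N = 155.
Expected counts (row total × column total / N):
  Trait present, AA/Aa: 90×92/155 = 53.4194
  Trait present, aa: 90×63/155 = 36.5806
  Trait absent, AA/Aa: 65×92/155 = 38.5806
  Trait absent, aa: 65×63/155 = 26.4194
Contributions (O − E)²/E:
  (40 − 53.4194)²/53.4194 = 3.3711
  (50 − 36.5806)²/36.5806 = 4.9228
  (52 − 38.5806)²/38.5806 = 4.6676
  (13 − 26.4194)²/26.4194 = 6.8162
χ² = 3.3711 + 4.9228 + 4.6676 + 6.8162 = 19.778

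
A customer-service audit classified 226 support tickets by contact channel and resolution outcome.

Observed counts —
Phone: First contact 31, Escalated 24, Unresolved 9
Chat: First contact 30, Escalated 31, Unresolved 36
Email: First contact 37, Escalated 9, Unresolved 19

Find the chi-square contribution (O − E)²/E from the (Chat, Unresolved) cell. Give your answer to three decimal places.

2.649

Row total (Chat) = 97; column total (Unresolved) = 64; N = 226.
Expected count E = 97 × 64 / 226 = 27.4690.
Contribution = (O − E)²/E = (36 − 27.4690)² / 27.4690 = 2.649.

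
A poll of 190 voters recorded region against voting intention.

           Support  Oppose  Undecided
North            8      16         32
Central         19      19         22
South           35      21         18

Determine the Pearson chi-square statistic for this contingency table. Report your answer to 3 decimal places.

Row totals: 56, 60, 74. Column totals: 62, 56, 72. Grand total N = 190.
Expected counts (row total × column total / N):
  North, Support: 56×62/190 = 18.27368
  North, Oppose: 56×56/190 = 16.50526
  North, Undecided: 56×72/190 = 21.22105
  Central, Support: 60×62/190 = 19.57895
  Central, Oppose: 60×56/190 = 17.68421
  Central, Undecided: 60×72/190 = 22.73684
  South, Support: 74×62/190 = 24.14737
  South, Oppose: 74×56/190 = 21.81053
  South, Undecided: 74×72/190 = 28.04211
Contributions (O − E)²/E:
  (8 − 18.27368)²/18.27368 = 5.7760
  (16 − 16.50526)²/16.50526 = 0.0155
  (32 − 21.22105)²/21.22105 = 5.4750
  (19 − 19.57895)²/19.57895 = 0.0171
  (19 − 17.68421)²/17.68421 = 0.0979
  (22 − 22.73684)²/22.73684 = 0.0239
  (35 − 24.14737)²/24.14737 = 4.8775
  (21 − 21.81053)²/21.81053 = 0.0301
  (18 − 28.04211)²/28.04211 = 3.5962
χ² = 5.7760 + 0.0155 + 5.4750 + 0.0171 + 0.0979 + 0.0239 + 4.8775 + 0.0301 + 3.5962 = 19.909

19.909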